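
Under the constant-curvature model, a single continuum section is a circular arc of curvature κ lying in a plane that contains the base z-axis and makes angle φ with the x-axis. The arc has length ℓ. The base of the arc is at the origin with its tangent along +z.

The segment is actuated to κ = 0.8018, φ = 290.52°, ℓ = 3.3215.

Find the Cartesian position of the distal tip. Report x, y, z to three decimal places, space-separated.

0.825 -2.205 0.574

θ = κ·ℓ = 0.8018 × 3.3215 = 2.66318 rad
ρ = (1 − cos θ)/κ = (1 − -0.88773)/0.8018 = 2.35436
z = sin θ / κ = 0.46037/0.8018 = 0.57417
x = ρ cos φ = 2.35436 × cos(290.52°) = 0.82528
y = ρ sin φ = 2.35436 × sin(290.52°) = -2.20498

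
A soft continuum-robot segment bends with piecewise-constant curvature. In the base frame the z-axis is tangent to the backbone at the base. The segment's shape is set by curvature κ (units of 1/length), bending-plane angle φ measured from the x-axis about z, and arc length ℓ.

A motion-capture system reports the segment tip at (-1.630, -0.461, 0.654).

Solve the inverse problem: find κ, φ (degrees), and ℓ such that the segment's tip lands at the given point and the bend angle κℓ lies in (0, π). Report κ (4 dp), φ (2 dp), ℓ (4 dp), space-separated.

1.0275 195.79 2.3403

ρ = √(x²+y²) = √(-1.630² + -0.461²) = 1.69394
φ = atan2(y, x) mod 360° = atan2(-0.461, -1.630) = 195.7921°
|p|² = ρ² + z² = 1.69394² + 0.654² = 3.29714
κ = 2ρ / |p|² = 2×1.69394 / 3.29714 = 1.02752
θ = 2·atan2(ρ, z) = 2·atan2(1.69394, 0.654) = 2.40469 rad
ℓ = θ/κ = 2.40469/1.02752 = 2.34029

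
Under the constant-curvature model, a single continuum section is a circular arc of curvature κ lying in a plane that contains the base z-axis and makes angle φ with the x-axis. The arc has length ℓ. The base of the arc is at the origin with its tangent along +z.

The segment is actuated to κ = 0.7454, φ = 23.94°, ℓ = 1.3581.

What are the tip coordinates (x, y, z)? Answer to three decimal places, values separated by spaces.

0.576 0.256 1.138

θ = κ·ℓ = 0.7454 × 1.3581 = 1.01233 rad
ρ = (1 − cos θ)/κ = (1 − 0.52989)/0.7454 = 0.63068
z = sin θ / κ = 0.84807/0.7454 = 1.13773
x = ρ cos φ = 0.63068 × cos(23.94°) = 0.57643
y = ρ sin φ = 0.63068 × sin(23.94°) = 0.25592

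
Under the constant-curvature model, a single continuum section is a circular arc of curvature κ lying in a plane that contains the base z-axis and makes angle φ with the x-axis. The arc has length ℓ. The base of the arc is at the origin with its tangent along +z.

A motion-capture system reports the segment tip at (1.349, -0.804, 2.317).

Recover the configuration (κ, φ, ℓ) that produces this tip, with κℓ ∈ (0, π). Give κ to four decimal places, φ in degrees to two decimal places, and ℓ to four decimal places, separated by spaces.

ρ = √(x²+y²) = √(1.349² + -0.804²) = 1.57042
φ = atan2(y, x) mod 360° = atan2(-0.804, 1.349) = 329.2052°
|p|² = ρ² + z² = 1.57042² + 2.317² = 7.83471
κ = 2ρ / |p|² = 2×1.57042 / 7.83471 = 0.40089
θ = 2·atan2(ρ, z) = 2·atan2(1.57042, 2.317) = 1.19132 rad
ℓ = θ/κ = 1.19132/0.40089 = 2.97169

0.4009 329.21 2.9717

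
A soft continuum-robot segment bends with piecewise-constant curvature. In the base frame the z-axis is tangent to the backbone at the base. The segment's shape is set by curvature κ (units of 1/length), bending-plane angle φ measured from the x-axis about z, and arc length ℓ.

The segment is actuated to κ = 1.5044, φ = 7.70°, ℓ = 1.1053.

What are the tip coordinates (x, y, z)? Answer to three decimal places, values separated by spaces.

θ = κ·ℓ = 1.5044 × 1.1053 = 1.66281 rad
ρ = (1 − cos θ)/κ = (1 − -0.09189)/1.5044 = 0.72580
z = sin θ / κ = 0.99577/1.5044 = 0.66190
x = ρ cos φ = 0.72580 × cos(7.70°) = 0.71925
y = ρ sin φ = 0.72580 × sin(7.70°) = 0.09725

0.719 0.097 0.662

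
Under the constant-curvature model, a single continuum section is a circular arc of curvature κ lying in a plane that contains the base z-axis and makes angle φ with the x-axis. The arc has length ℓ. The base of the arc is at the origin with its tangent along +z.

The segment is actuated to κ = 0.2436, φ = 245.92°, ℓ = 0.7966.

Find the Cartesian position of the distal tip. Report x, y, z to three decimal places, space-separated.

-0.031 -0.070 0.792

θ = κ·ℓ = 0.2436 × 0.7966 = 0.19405 rad
ρ = (1 − cos θ)/κ = (1 − 0.98123)/0.2436 = 0.07705
z = sin θ / κ = 0.19284/0.2436 = 0.79161
x = ρ cos φ = 0.07705 × cos(245.92°) = -0.03144
y = ρ sin φ = 0.07705 × sin(245.92°) = -0.07034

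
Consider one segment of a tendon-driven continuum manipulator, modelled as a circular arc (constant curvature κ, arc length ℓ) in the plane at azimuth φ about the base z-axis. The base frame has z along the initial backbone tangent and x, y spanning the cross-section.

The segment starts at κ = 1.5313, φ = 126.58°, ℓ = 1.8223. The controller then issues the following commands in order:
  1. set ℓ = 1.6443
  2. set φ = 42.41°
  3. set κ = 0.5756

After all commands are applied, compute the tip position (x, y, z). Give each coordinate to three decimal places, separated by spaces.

initial: κ=1.5313, φ=126.58°, ℓ=1.8223
cmd 1: set ℓ=1.6443 → (κ,φ,ℓ)=(1.5313,126.58°,1.6443) → tip=(-0.7051,0.9501,0.3814)
cmd 2: set φ=42.41° → (κ,φ,ℓ)=(1.5313,42.41°,1.6443) → tip=(0.8736,0.7979,0.3814)
cmd 3: set κ=0.5756 → (κ,φ,ℓ)=(0.5756,42.41°,1.6443) → tip=(0.5329,0.4868,1.4096)

0.533 0.487 1.410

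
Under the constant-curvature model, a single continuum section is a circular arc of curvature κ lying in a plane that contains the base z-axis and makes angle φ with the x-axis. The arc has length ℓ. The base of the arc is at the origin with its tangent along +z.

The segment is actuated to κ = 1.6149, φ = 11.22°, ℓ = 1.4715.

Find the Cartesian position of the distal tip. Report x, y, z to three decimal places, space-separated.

1.045 0.207 0.429

θ = κ·ℓ = 1.6149 × 1.4715 = 2.37633 rad
ρ = (1 − cos θ)/κ = (1 − -0.72120)/1.6149 = 1.06582
z = sin θ / κ = 0.69273/1.6149 = 0.42896
x = ρ cos φ = 1.06582 × cos(11.22°) = 1.04545
y = ρ sin φ = 1.06582 × sin(11.22°) = 0.20738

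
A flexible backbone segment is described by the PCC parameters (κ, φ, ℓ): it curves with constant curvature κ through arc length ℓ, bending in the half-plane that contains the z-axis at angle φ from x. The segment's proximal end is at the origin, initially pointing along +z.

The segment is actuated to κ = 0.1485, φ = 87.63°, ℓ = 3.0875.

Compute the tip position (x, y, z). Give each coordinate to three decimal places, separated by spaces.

θ = κ·ℓ = 0.1485 × 3.0875 = 0.45849 rad
ρ = (1 − cos θ)/κ = (1 − 0.89672)/0.1485 = 0.69549
z = sin θ / κ = 0.44260/0.1485 = 2.98046
x = ρ cos φ = 0.69549 × cos(87.63°) = 0.02876
y = ρ sin φ = 0.69549 × sin(87.63°) = 0.69489

0.029 0.695 2.980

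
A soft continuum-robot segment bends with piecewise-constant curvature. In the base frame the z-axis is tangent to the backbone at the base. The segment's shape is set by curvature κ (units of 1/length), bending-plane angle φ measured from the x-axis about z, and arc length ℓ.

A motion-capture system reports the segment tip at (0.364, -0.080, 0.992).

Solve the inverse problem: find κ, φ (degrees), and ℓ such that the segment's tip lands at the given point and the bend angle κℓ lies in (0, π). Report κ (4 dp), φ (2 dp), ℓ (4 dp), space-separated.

ρ = √(x²+y²) = √(0.364² + -0.080²) = 0.37269
φ = atan2(y, x) mod 360° = atan2(-0.080, 0.364) = 347.6046°
|p|² = ρ² + z² = 0.37269² + 0.992² = 1.12296
κ = 2ρ / |p|² = 2×0.37269 / 1.12296 = 0.66376
θ = 2·atan2(ρ, z) = 2·atan2(0.37269, 0.992) = 0.71876 rad
ℓ = θ/κ = 0.71876/0.66376 = 1.08286

0.6638 347.60 1.0829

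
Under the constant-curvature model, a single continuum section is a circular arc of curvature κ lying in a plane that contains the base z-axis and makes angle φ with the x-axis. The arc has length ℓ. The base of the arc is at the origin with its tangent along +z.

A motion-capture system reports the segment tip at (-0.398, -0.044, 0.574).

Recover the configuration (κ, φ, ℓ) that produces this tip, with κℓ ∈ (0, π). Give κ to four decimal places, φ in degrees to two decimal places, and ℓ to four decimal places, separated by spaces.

1.6350 186.31 0.7451

ρ = √(x²+y²) = √(-0.398² + -0.044²) = 0.40042
φ = atan2(y, x) mod 360° = atan2(-0.044, -0.398) = 186.3086°
|p|² = ρ² + z² = 0.40042² + 0.574² = 0.48982
κ = 2ρ / |p|² = 2×0.40042 / 0.48982 = 1.63500
θ = 2·atan2(ρ, z) = 2·atan2(0.40042, 0.574) = 1.21823 rad
ℓ = θ/κ = 1.21823/1.63500 = 0.74510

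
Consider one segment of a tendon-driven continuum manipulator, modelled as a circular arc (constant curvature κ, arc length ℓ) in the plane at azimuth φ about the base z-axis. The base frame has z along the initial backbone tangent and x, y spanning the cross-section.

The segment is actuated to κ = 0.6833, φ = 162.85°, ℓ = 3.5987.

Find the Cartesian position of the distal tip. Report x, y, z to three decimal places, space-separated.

-2.483 0.766 0.923

θ = κ·ℓ = 0.6833 × 3.5987 = 2.45899 rad
ρ = (1 − cos θ)/κ = (1 − -0.77593)/0.6833 = 2.59906
z = sin θ / κ = 0.63081/0.6833 = 0.92319
x = ρ cos φ = 2.59906 × cos(162.85°) = -2.48349
y = ρ sin φ = 2.59906 × sin(162.85°) = 0.76639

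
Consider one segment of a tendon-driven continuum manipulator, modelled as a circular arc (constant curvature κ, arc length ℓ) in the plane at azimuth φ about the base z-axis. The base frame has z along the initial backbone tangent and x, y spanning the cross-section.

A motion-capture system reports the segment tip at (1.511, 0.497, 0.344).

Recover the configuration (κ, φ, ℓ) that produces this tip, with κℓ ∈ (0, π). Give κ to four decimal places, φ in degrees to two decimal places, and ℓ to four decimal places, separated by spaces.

ρ = √(x²+y²) = √(1.511² + 0.497²) = 1.59064
φ = atan2(y, x) mod 360° = atan2(0.497, 1.511) = 18.2071°
|p|² = ρ² + z² = 1.59064² + 0.344² = 2.64847
κ = 2ρ / |p|² = 2×1.59064 / 2.64847 = 1.20118
θ = 2·atan2(ρ, z) = 2·atan2(1.59064, 0.344) = 2.71562 rad
ℓ = θ/κ = 2.71562/1.20118 = 2.26080

1.2012 18.21 2.2608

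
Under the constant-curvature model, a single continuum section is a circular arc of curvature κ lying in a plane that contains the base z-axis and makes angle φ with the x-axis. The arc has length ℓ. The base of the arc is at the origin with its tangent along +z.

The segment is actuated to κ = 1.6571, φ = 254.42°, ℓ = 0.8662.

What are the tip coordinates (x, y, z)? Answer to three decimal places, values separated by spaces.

-0.140 -0.503 0.598

θ = κ·ℓ = 1.6571 × 0.8662 = 1.43538 rad
ρ = (1 − cos θ)/κ = (1 − 0.13500)/1.6571 = 0.52199
z = sin θ / κ = 0.99085/1.6571 = 0.59794
x = ρ cos φ = 0.52199 × cos(254.42°) = -0.14020
y = ρ sin φ = 0.52199 × sin(254.42°) = -0.50281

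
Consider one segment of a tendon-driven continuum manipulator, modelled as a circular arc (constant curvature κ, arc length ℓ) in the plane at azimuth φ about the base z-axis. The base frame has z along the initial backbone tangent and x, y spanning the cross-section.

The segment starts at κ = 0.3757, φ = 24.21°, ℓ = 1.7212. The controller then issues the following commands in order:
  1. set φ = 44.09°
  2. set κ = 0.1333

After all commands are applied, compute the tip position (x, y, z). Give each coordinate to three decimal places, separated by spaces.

initial: κ=0.3757, φ=24.21°, ℓ=1.7212
cmd 1: set φ=44.09° → (κ,φ,ℓ)=(0.3757,44.09°,1.7212) → tip=(0.3860,0.3739,1.6037)
cmd 2: set κ=0.1333 → (κ,φ,ℓ)=(0.1333,44.09°,1.7212) → tip=(0.1412,0.1368,1.7061)

0.141 0.137 1.706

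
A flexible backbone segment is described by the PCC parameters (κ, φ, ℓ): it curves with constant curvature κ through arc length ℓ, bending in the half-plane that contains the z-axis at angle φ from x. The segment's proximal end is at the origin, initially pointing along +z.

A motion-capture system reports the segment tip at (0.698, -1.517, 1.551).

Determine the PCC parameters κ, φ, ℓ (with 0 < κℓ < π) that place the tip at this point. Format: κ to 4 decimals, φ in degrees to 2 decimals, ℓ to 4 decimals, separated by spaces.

0.6430 294.71 2.5577

ρ = √(x²+y²) = √(0.698² + -1.517²) = 1.66988
φ = atan2(y, x) mod 360° = atan2(-1.517, 0.698) = 294.7080°
|p|² = ρ² + z² = 1.66988² + 1.551² = 5.19409
κ = 2ρ / |p|² = 2×1.66988 / 5.19409 = 0.64299
θ = 2·atan2(ρ, z) = 2·atan2(1.66988, 1.551) = 1.64458 rad
ℓ = θ/κ = 1.64458/0.64299 = 2.55770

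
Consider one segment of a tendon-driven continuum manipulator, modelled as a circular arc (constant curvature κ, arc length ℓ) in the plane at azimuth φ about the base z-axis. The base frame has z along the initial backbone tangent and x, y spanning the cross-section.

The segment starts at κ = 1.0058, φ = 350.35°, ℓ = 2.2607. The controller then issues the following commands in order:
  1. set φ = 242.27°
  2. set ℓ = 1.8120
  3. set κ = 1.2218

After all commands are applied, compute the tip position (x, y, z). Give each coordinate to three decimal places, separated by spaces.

-0.609 -1.159 0.655

initial: κ=1.0058, φ=350.35°, ℓ=2.2607
cmd 1: set φ=242.27° → (κ,φ,ℓ)=(1.0058,242.27°,2.2607) → tip=(-0.7617,-1.4490,0.7585)
cmd 2: set ℓ=1.8120 → (κ,φ,ℓ)=(1.0058,242.27°,1.8120) → tip=(-0.5778,-1.0992,0.9629)
cmd 3: set κ=1.2218 → (κ,φ,ℓ)=(1.2218,242.27°,1.8120) → tip=(-0.6092,-1.1589,0.6550)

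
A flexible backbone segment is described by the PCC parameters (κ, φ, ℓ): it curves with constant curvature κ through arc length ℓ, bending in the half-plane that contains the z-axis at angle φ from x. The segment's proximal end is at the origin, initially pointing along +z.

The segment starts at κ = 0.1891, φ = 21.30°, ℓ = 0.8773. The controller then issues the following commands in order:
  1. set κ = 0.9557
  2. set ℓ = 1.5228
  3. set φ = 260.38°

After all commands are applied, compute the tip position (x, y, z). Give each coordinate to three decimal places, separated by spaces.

initial: κ=0.1891, φ=21.30°, ℓ=0.8773
cmd 1: set κ=0.9557 → (κ,φ,ℓ)=(0.9557,21.30°,0.8773) → tip=(0.3230,0.1260,0.7781)
cmd 2: set ℓ=1.5228 → (κ,φ,ℓ)=(0.9557,21.30°,1.5228) → tip=(0.8626,0.3363,1.0394)
cmd 3: set φ=260.38° → (κ,φ,ℓ)=(0.9557,260.38°,1.5228) → tip=(-0.1547,-0.9128,1.0394)

-0.155 -0.913 1.039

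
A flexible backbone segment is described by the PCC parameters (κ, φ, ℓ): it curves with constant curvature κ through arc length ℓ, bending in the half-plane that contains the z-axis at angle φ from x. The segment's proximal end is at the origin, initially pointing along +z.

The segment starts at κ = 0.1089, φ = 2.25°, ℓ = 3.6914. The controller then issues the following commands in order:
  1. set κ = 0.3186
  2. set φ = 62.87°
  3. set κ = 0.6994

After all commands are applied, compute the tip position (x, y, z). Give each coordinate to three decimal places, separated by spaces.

initial: κ=0.1089, φ=2.25°, ℓ=3.6914
cmd 1: set κ=0.3186 → (κ,φ,ℓ)=(0.3186,2.25°,3.6914) → tip=(1.9303,0.0758,2.8974)
cmd 2: set φ=62.87° → (κ,φ,ℓ)=(0.3186,62.87°,3.6914) → tip=(0.8809,1.7192,2.8974)
cmd 3: set κ=0.6994 → (κ,φ,ℓ)=(0.6994,62.87°,3.6914) → tip=(1.2045,2.3507,0.7593)

1.204 2.351 0.759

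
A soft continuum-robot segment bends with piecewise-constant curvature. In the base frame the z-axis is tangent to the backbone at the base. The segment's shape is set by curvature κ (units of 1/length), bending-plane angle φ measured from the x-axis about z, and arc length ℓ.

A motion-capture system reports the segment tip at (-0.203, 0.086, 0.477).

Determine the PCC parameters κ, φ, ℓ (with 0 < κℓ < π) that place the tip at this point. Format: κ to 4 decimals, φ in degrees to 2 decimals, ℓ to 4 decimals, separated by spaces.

1.5968 157.04 0.5423

ρ = √(x²+y²) = √(-0.203² + 0.086²) = 0.22047
φ = atan2(y, x) mod 360° = atan2(0.086, -0.203) = 157.0403°
|p|² = ρ² + z² = 0.22047² + 0.477² = 0.27613
κ = 2ρ / |p|² = 2×0.22047 / 0.27613 = 1.59680
θ = 2·atan2(ρ, z) = 2·atan2(0.22047, 0.477) = 0.86589 rad
ℓ = θ/κ = 0.86589/1.59680 = 0.54227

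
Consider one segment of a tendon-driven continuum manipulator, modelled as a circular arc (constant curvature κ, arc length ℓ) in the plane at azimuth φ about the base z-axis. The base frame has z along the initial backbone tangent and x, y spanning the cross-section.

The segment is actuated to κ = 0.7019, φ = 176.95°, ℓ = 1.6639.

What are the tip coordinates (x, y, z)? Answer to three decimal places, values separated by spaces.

θ = κ·ℓ = 0.7019 × 1.6639 = 1.16789 rad
ρ = (1 − cos θ)/κ = (1 − 0.39209)/0.7019 = 0.86609
z = sin θ / κ = 0.91993/0.7019 = 1.31062
x = ρ cos φ = 0.86609 × cos(176.95°) = -0.86486
y = ρ sin φ = 0.86609 × sin(176.95°) = 0.04608

-0.865 0.046 1.311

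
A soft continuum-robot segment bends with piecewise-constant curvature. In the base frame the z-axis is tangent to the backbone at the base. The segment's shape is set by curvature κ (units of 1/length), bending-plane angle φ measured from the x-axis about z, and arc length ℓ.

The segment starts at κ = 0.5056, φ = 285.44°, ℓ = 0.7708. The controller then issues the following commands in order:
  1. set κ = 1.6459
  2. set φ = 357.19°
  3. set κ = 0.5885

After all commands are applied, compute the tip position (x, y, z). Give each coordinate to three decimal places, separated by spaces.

initial: κ=0.5056, φ=285.44°, ℓ=0.7708
cmd 1: set κ=1.6459 → (κ,φ,ℓ)=(1.6459,285.44°,0.7708) → tip=(0.1136,-0.4114,0.5800)
cmd 2: set φ=357.19° → (κ,φ,ℓ)=(1.6459,357.19°,0.7708) → tip=(0.4263,-0.0209,0.5800)
cmd 3: set κ=0.5885 → (κ,φ,ℓ)=(0.5885,357.19°,0.7708) → tip=(0.1716,-0.0084,0.7446)

0.172 -0.008 0.745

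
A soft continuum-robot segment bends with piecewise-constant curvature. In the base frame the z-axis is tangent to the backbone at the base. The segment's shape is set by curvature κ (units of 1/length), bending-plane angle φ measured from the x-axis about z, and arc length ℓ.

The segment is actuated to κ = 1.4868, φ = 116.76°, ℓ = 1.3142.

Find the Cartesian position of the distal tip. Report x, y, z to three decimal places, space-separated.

-0.416 0.825 0.624

θ = κ·ℓ = 1.4868 × 1.3142 = 1.95395 rad
ρ = (1 − cos θ)/κ = (1 − -0.37385)/1.4868 = 0.92403
z = sin θ / κ = 0.92749/1.4868 = 0.62382
x = ρ cos φ = 0.92403 × cos(116.76°) = -0.41605
y = ρ sin φ = 0.92403 × sin(116.76°) = 0.82507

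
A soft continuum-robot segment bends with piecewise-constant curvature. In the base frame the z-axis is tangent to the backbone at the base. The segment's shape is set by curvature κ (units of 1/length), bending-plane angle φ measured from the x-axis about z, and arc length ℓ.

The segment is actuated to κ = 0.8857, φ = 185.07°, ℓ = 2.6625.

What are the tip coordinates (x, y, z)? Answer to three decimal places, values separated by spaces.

-1.921 -0.170 0.797

θ = κ·ℓ = 0.8857 × 2.6625 = 2.35818 rad
ρ = (1 − cos θ)/κ = (1 − -0.70851)/0.8857 = 1.92899
z = sin θ / κ = 0.70570/0.8857 = 0.79678
x = ρ cos φ = 1.92899 × cos(185.07°) = -1.92144
y = ρ sin φ = 1.92899 × sin(185.07°) = -0.17047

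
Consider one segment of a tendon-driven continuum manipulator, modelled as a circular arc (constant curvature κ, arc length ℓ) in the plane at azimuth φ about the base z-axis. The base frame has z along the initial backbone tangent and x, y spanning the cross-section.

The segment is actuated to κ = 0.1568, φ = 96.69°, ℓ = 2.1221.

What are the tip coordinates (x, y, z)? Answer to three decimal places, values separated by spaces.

-0.041 0.347 2.083

θ = κ·ℓ = 0.1568 × 2.1221 = 0.33275 rad
ρ = (1 − cos θ)/κ = (1 − 0.94515)/0.1568 = 0.34981
z = sin θ / κ = 0.32664/0.1568 = 2.08316
x = ρ cos φ = 0.34981 × cos(96.69°) = -0.04075
y = ρ sin φ = 0.34981 × sin(96.69°) = 0.34743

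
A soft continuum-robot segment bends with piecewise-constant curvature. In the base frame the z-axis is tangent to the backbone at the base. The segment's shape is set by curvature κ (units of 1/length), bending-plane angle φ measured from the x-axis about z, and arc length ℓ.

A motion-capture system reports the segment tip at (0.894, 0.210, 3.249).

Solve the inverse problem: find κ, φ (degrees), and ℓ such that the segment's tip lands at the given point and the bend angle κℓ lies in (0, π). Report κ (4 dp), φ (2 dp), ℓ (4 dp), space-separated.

0.1611 13.22 3.4194

ρ = √(x²+y²) = √(0.894² + 0.210²) = 0.91833
φ = atan2(y, x) mod 360° = atan2(0.210, 0.894) = 13.2191°
|p|² = ρ² + z² = 0.91833² + 3.249² = 11.39934
κ = 2ρ / |p|² = 2×0.91833 / 11.39934 = 0.16112
θ = 2·atan2(ρ, z) = 2·atan2(0.91833, 3.249) = 0.55093 rad
ℓ = θ/κ = 0.55093/0.16112 = 3.41937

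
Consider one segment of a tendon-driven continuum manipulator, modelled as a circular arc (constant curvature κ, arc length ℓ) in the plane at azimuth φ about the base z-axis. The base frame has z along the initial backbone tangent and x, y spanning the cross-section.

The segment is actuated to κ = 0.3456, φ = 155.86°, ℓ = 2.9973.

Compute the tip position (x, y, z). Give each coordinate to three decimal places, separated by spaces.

θ = κ·ℓ = 0.3456 × 2.9973 = 1.03587 rad
ρ = (1 − cos θ)/κ = (1 − 0.50978)/0.3456 = 1.41846
z = sin θ / κ = 0.86030/0.3456 = 2.48931
x = ρ cos φ = 1.41846 × cos(155.86°) = -1.29441
y = ρ sin φ = 1.41846 × sin(155.86°) = 0.58010

-1.294 0.580 2.489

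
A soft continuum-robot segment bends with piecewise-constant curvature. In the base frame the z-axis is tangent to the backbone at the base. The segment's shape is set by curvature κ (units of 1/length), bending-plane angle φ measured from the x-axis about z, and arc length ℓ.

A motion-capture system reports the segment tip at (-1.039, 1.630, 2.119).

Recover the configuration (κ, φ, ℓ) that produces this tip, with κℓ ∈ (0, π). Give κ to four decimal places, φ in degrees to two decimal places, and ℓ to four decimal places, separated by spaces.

ρ = √(x²+y²) = √(-1.039² + 1.630²) = 1.93298
φ = atan2(y, x) mod 360° = atan2(1.630, -1.039) = 122.5144°
|p|² = ρ² + z² = 1.93298² + 2.119² = 8.22658
κ = 2ρ / |p|² = 2×1.93298 / 8.22658 = 0.46994
θ = 2·atan2(ρ, z) = 2·atan2(1.93298, 2.119) = 1.47905 rad
ℓ = θ/κ = 1.47905/0.46994 = 3.14733

0.4699 122.51 3.1473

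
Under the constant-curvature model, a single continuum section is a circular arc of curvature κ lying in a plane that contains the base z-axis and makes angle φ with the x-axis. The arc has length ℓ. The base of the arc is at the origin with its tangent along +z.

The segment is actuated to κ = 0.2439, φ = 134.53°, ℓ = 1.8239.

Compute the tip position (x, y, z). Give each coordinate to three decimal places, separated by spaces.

-0.280 0.284 1.764

θ = κ·ℓ = 0.2439 × 1.8239 = 0.44485 rad
ρ = (1 − cos θ)/κ = (1 − 0.90268)/0.2439 = 0.39903
z = sin θ / κ = 0.43032/0.2439 = 1.76434
x = ρ cos φ = 0.39903 × cos(134.53°) = -0.27984
y = ρ sin φ = 0.39903 × sin(134.53°) = 0.28446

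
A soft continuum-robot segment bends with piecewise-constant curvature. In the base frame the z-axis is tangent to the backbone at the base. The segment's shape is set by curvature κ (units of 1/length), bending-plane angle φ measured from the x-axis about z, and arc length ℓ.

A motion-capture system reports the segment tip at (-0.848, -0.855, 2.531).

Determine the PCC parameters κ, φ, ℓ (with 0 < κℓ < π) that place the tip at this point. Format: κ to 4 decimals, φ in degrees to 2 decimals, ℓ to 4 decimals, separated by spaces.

0.3066 225.24 2.8972

ρ = √(x²+y²) = √(-0.848² + -0.855²) = 1.20421
φ = atan2(y, x) mod 360° = atan2(-0.855, -0.848) = 225.2355°
|p|² = ρ² + z² = 1.20421² + 2.531² = 7.85609
κ = 2ρ / |p|² = 2×1.20421 / 7.85609 = 0.30657
θ = 2·atan2(ρ, z) = 2·atan2(1.20421, 2.531) = 0.88818 rad
ℓ = θ/κ = 0.88818/0.30657 = 2.89716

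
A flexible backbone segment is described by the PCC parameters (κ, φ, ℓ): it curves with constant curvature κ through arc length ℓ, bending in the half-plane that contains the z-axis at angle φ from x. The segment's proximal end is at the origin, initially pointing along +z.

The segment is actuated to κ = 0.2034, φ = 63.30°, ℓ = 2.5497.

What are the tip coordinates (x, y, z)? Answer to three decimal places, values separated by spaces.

0.290 0.578 2.437

θ = κ·ℓ = 0.2034 × 2.5497 = 0.51861 rad
ρ = (1 − cos θ)/κ = (1 − 0.86851)/0.2034 = 0.64646
z = sin θ / κ = 0.49567/0.2034 = 2.43693
x = ρ cos φ = 0.64646 × cos(63.30°) = 0.29047
y = ρ sin φ = 0.64646 × sin(63.30°) = 0.57753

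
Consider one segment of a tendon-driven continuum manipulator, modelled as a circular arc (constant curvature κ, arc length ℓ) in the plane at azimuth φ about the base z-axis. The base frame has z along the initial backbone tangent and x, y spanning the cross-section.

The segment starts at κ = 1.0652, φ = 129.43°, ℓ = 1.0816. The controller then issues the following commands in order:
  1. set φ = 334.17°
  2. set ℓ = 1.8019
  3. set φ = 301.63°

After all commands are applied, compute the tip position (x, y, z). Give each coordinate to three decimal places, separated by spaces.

0.660 -1.072 0.882

initial: κ=1.0652, φ=129.43°, ℓ=1.0816
cmd 1: set φ=334.17° → (κ,φ,ℓ)=(1.0652,334.17°,1.0816) → tip=(0.5015,-0.2427,0.8577)
cmd 2: set ℓ=1.8019 → (κ,φ,ℓ)=(1.0652,334.17°,1.8019) → tip=(1.1336,-0.5487,0.8823)
cmd 3: set φ=301.63° → (κ,φ,ℓ)=(1.0652,301.63°,1.8019) → tip=(0.6605,-1.0724,0.8823)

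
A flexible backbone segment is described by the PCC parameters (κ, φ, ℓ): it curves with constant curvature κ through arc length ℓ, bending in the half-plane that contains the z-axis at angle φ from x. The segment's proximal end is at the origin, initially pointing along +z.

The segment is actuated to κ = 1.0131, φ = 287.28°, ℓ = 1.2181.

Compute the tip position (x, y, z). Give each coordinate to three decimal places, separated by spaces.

0.196 -0.631 0.932

θ = κ·ℓ = 1.0131 × 1.2181 = 1.23406 rad
ρ = (1 − cos θ)/κ = (1 − 0.33041)/1.0131 = 0.66093
z = sin θ / κ = 0.94384/1.0131 = 0.93163
x = ρ cos φ = 0.66093 × cos(287.28°) = 0.19632
y = ρ sin φ = 0.66093 × sin(287.28°) = -0.63110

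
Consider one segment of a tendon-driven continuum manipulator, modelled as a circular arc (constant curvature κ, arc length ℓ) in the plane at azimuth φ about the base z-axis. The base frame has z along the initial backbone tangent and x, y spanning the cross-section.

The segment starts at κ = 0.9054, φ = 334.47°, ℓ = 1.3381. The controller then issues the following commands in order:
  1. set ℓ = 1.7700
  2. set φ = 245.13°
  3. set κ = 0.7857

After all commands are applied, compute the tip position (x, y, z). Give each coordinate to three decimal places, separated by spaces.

initial: κ=0.9054, φ=334.47°, ℓ=1.3381
cmd 1: set ℓ=1.7700 → (κ,φ,ℓ)=(0.9054,334.47°,1.7700) → tip=(1.0283,-0.4911,1.1039)
cmd 2: set φ=245.13° → (κ,φ,ℓ)=(0.9054,245.13°,1.7700) → tip=(-0.4793,-1.0339,1.1039)
cmd 3: set κ=0.7857 → (κ,φ,ℓ)=(0.7857,245.13°,1.7700) → tip=(-0.4394,-0.9479,1.2522)

-0.439 -0.948 1.252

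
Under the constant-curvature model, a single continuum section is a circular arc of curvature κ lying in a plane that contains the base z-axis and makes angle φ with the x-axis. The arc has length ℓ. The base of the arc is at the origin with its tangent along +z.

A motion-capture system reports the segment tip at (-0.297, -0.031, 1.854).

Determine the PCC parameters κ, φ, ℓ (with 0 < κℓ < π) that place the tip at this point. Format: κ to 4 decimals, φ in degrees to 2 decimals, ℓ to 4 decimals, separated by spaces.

0.1694 185.96 1.8859

ρ = √(x²+y²) = √(-0.297² + -0.031²) = 0.29861
φ = atan2(y, x) mod 360° = atan2(-0.031, -0.297) = 185.9588°
|p|² = ρ² + z² = 0.29861² + 1.854² = 3.52649
κ = 2ρ / |p|² = 2×0.29861 / 3.52649 = 0.16935
θ = 2·atan2(ρ, z) = 2·atan2(0.29861, 1.854) = 0.31939 rad
ℓ = θ/κ = 0.31939/0.16935 = 1.88590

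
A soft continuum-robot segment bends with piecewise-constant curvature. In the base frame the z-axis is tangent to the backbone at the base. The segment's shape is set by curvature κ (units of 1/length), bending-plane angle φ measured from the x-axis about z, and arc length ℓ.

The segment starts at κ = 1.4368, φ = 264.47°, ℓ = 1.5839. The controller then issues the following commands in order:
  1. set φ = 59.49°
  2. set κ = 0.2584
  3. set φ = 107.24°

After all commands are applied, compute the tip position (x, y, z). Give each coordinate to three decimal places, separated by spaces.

initial: κ=1.4368, φ=264.47°, ℓ=1.5839
cmd 1: set φ=59.49° → (κ,φ,ℓ)=(1.4368,59.49°,1.5839) → tip=(0.5823,0.9882,0.5301)
cmd 2: set κ=0.2584 → (κ,φ,ℓ)=(0.2584,59.49°,1.5839) → tip=(0.1623,0.2754,1.5400)
cmd 3: set φ=107.24° → (κ,φ,ℓ)=(0.2584,107.24°,1.5839) → tip=(-0.0947,0.3053,1.5400)

-0.095 0.305 1.540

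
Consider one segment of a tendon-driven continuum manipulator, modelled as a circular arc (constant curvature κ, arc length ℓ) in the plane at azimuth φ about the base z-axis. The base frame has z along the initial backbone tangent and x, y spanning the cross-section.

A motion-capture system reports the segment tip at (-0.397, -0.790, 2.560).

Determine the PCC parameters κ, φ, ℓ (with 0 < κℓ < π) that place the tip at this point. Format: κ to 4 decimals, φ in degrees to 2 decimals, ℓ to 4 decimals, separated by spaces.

ρ = √(x²+y²) = √(-0.397² + -0.790²) = 0.88414
φ = atan2(y, x) mod 360° = atan2(-0.790, -0.397) = 243.3190°
|p|² = ρ² + z² = 0.88414² + 2.560² = 7.33531
κ = 2ρ / |p|² = 2×0.88414 / 7.33531 = 0.24106
θ = 2·atan2(ρ, z) = 2·atan2(0.88414, 2.560) = 0.66509 rad
ℓ = θ/κ = 0.66509/0.24106 = 2.75895

0.2411 243.32 2.7589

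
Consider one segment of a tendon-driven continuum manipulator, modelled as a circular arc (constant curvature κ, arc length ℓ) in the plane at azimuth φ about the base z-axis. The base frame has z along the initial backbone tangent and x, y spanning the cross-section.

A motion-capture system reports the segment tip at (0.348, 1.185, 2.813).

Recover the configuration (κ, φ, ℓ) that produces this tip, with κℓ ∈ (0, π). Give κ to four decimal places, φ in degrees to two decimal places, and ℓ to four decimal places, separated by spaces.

ρ = √(x²+y²) = √(0.348² + 1.185²) = 1.23504
φ = atan2(y, x) mod 360° = atan2(1.185, 0.348) = 73.6340°
|p|² = ρ² + z² = 1.23504² + 2.813² = 9.43830
κ = 2ρ / |p|² = 2×1.23504 / 9.43830 = 0.26171
θ = 2·atan2(ρ, z) = 2·atan2(1.23504, 2.813) = 0.82742 rad
ℓ = θ/κ = 0.82742/0.26171 = 3.16160

0.2617 73.63 3.1616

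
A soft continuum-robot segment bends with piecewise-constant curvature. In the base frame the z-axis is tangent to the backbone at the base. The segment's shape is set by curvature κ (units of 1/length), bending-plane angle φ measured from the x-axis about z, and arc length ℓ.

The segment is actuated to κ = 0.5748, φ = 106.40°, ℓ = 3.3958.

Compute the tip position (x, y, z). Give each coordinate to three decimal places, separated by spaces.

θ = κ·ℓ = 0.5748 × 3.3958 = 1.95191 rad
ρ = (1 − cos θ)/κ = (1 − -0.37195)/0.5748 = 2.38683
z = sin θ / κ = 0.92825/0.5748 = 1.61491
x = ρ cos φ = 2.38683 × cos(106.40°) = -0.67390
y = ρ sin φ = 2.38683 × sin(106.40°) = 2.28972

-0.674 2.290 1.615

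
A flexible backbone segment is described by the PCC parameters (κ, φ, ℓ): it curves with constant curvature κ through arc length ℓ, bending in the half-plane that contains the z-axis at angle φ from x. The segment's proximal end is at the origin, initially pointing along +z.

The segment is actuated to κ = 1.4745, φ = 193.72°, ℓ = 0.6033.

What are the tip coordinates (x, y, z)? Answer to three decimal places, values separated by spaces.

-0.244 -0.060 0.527

θ = κ·ℓ = 1.4745 × 0.6033 = 0.88957 rad
ρ = (1 − cos θ)/κ = (1 − 0.62975)/1.4745 = 0.25110
z = sin θ / κ = 0.77680/1.4745 = 0.52682
x = ρ cos φ = 0.25110 × cos(193.72°) = -0.24394
y = ρ sin φ = 0.25110 × sin(193.72°) = -0.05956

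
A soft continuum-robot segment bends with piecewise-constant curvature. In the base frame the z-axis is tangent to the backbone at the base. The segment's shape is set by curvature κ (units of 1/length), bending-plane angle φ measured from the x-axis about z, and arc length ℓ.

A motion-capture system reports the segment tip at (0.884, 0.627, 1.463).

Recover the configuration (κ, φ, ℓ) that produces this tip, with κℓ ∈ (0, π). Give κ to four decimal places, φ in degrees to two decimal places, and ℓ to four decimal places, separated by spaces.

ρ = √(x²+y²) = √(0.884² + 0.627²) = 1.08378
φ = atan2(y, x) mod 360° = atan2(0.627, 0.884) = 35.3472°
|p|² = ρ² + z² = 1.08378² + 1.463² = 3.31495
κ = 2ρ / |p|² = 2×1.08378 / 3.31495 = 0.65387
θ = 2·atan2(ρ, z) = 2·atan2(1.08378, 1.463) = 1.27517 rad
ℓ = θ/κ = 1.27517/0.65387 = 1.95017

0.6539 35.35 1.9502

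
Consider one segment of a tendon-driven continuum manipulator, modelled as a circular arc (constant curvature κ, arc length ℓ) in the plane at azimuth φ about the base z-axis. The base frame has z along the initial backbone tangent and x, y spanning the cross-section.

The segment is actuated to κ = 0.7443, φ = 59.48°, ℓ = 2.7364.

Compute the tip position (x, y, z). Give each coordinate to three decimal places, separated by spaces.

θ = κ·ℓ = 0.7443 × 2.7364 = 2.03670 rad
ρ = (1 − cos θ)/κ = (1 − -0.44923)/0.7443 = 1.94711
z = sin θ / κ = 0.89341/0.7443 = 1.20034
x = ρ cos φ = 1.94711 × cos(59.48°) = 0.98882
y = ρ sin φ = 1.94711 × sin(59.48°) = 1.67734

0.989 1.677 1.200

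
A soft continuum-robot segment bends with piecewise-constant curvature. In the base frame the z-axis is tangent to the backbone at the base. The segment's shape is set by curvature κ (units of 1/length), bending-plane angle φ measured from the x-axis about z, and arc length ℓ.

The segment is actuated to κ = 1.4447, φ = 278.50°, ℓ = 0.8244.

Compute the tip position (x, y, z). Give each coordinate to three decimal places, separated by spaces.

0.064 -0.431 0.643

θ = κ·ℓ = 1.4447 × 0.8244 = 1.19101 rad
ρ = (1 − cos θ)/κ = (1 − 0.37072)/1.4447 = 0.43558
z = sin θ / κ = 0.92874/1.4447 = 0.64286
x = ρ cos φ = 0.43558 × cos(278.50°) = 0.06438
y = ρ sin φ = 0.43558 × sin(278.50°) = -0.43079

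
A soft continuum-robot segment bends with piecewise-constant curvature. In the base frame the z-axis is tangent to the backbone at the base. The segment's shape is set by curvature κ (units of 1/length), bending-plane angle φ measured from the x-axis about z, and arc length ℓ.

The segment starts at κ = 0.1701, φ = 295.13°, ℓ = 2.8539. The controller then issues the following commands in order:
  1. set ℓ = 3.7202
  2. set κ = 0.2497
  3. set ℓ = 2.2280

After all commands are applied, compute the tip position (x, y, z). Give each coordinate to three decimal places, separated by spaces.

initial: κ=0.1701, φ=295.13°, ℓ=2.8539
cmd 1: set ℓ=3.7202 → (κ,φ,ℓ)=(0.1701,295.13°,3.7202) → tip=(0.4834,-1.0306,3.4768)
cmd 2: set κ=0.2497 → (κ,φ,ℓ)=(0.2497,295.13°,3.7202) → tip=(0.6825,-1.4551,3.2078)
cmd 3: set ℓ=2.2280 → (κ,φ,ℓ)=(0.2497,295.13°,2.2280) → tip=(0.2565,-0.5468,2.1148)

0.256 -0.547 2.115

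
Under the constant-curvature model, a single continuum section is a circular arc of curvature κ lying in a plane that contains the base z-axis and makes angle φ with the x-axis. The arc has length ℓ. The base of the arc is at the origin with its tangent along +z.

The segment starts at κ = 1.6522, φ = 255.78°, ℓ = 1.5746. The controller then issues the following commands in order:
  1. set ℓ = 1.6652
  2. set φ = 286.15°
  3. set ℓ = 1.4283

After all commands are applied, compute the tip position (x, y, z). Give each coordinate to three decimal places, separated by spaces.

initial: κ=1.6522, φ=255.78°, ℓ=1.5746
cmd 1: set ℓ=1.6652 → (κ,φ,ℓ)=(1.6522,255.78°,1.6652) → tip=(-0.2862,-1.1293,0.2303)
cmd 2: set φ=286.15° → (κ,φ,ℓ)=(1.6522,286.15°,1.6652) → tip=(0.3240,-1.1190,0.2303)
cmd 3: set ℓ=1.4283 → (κ,φ,ℓ)=(1.6522,286.15°,1.4283) → tip=(0.2878,-0.9940,0.4264)

0.288 -0.994 0.426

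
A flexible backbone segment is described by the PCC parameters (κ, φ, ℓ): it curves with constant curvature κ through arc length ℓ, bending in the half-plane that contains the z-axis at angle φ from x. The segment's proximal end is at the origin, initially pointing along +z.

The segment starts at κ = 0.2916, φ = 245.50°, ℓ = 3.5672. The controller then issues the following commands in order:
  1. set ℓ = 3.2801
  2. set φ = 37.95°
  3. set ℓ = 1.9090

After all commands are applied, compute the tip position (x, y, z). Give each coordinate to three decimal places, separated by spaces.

initial: κ=0.2916, φ=245.50°, ℓ=3.5672
cmd 1: set ℓ=3.2801 → (κ,φ,ℓ)=(0.2916,245.50°,3.2801) → tip=(-0.6024,-1.3219,2.8024)
cmd 2: set φ=37.95° → (κ,φ,ℓ)=(0.2916,37.95°,3.2801) → tip=(1.1455,0.8934,2.8024)
cmd 3: set ℓ=1.9090 → (κ,φ,ℓ)=(0.2916,37.95°,1.9090) → tip=(0.4083,0.3184,1.8119)

0.408 0.318 1.812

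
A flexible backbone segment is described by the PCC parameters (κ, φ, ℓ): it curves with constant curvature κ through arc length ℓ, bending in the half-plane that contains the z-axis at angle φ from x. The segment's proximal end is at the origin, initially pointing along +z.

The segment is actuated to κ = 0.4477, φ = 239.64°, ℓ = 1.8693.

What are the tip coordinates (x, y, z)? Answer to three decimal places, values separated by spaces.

-0.373 -0.636 1.659

θ = κ·ℓ = 0.4477 × 1.8693 = 0.83689 rad
ρ = (1 − cos θ)/κ = (1 − 0.66978)/0.4477 = 0.73760
z = sin θ / κ = 0.74256/0.4477 = 1.65861
x = ρ cos φ = 0.73760 × cos(239.64°) = -0.37280
y = ρ sin φ = 0.73760 × sin(239.64°) = -0.63645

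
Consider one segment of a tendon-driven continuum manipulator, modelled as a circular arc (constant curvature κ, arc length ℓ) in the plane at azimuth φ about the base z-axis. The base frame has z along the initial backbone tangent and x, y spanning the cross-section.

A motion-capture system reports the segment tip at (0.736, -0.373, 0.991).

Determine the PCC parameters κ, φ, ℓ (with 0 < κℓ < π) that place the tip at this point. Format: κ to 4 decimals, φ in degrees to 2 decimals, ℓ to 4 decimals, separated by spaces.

ρ = √(x²+y²) = √(0.736² + -0.373²) = 0.82512
φ = atan2(y, x) mod 360° = atan2(-0.373, 0.736) = 333.1244°
|p|² = ρ² + z² = 0.82512² + 0.991² = 1.66291
κ = 2ρ / |p|² = 2×0.82512 / 1.66291 = 0.99238
θ = 2·atan2(ρ, z) = 2·atan2(0.82512, 0.991) = 1.38863 rad
ℓ = θ/κ = 1.38863/0.99238 = 1.39928

0.9924 333.12 1.3993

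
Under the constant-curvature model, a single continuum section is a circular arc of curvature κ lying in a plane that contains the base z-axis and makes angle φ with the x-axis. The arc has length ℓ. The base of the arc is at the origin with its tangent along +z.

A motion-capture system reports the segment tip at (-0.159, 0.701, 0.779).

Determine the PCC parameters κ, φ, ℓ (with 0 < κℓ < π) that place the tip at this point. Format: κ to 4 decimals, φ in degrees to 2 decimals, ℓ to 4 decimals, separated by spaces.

1.2796 102.78 1.1648

ρ = √(x²+y²) = √(-0.159² + 0.701²) = 0.71881
φ = atan2(y, x) mod 360° = atan2(0.701, -0.159) = 102.7795°
|p|² = ρ² + z² = 0.71881² + 0.779² = 1.12352
κ = 2ρ / |p|² = 2×0.71881 / 1.12352 = 1.27956
θ = 2·atan2(ρ, z) = 2·atan2(0.71881, 0.779) = 1.49046 rad
ℓ = θ/κ = 1.49046/1.27956 = 1.16483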